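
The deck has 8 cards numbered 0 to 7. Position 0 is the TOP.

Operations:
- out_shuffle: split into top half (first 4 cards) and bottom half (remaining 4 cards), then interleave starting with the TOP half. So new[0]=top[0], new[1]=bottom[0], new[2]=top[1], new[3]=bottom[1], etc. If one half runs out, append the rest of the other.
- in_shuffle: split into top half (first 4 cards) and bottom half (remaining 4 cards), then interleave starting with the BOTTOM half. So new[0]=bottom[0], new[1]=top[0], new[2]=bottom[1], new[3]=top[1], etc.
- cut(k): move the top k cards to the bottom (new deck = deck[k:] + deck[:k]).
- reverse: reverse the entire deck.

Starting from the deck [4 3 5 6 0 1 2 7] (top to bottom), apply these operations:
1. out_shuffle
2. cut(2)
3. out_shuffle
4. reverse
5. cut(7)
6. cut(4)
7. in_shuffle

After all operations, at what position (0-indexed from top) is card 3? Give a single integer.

After op 1 (out_shuffle): [4 0 3 1 5 2 6 7]
After op 2 (cut(2)): [3 1 5 2 6 7 4 0]
After op 3 (out_shuffle): [3 6 1 7 5 4 2 0]
After op 4 (reverse): [0 2 4 5 7 1 6 3]
After op 5 (cut(7)): [3 0 2 4 5 7 1 6]
After op 6 (cut(4)): [5 7 1 6 3 0 2 4]
After op 7 (in_shuffle): [3 5 0 7 2 1 4 6]
Card 3 is at position 0.

Answer: 0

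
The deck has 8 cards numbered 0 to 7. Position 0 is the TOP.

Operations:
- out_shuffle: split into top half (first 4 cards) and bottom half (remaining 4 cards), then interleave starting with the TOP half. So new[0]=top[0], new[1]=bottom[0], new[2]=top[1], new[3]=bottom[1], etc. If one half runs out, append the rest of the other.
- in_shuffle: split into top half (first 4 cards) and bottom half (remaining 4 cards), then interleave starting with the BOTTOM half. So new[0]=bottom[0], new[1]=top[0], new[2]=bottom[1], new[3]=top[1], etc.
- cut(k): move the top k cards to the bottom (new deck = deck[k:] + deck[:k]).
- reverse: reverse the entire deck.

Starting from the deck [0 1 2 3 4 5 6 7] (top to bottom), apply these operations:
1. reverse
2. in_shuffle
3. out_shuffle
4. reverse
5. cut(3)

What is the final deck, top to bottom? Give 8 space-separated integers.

Answer: 2 5 7 1 3 4 6 0

Derivation:
After op 1 (reverse): [7 6 5 4 3 2 1 0]
After op 2 (in_shuffle): [3 7 2 6 1 5 0 4]
After op 3 (out_shuffle): [3 1 7 5 2 0 6 4]
After op 4 (reverse): [4 6 0 2 5 7 1 3]
After op 5 (cut(3)): [2 5 7 1 3 4 6 0]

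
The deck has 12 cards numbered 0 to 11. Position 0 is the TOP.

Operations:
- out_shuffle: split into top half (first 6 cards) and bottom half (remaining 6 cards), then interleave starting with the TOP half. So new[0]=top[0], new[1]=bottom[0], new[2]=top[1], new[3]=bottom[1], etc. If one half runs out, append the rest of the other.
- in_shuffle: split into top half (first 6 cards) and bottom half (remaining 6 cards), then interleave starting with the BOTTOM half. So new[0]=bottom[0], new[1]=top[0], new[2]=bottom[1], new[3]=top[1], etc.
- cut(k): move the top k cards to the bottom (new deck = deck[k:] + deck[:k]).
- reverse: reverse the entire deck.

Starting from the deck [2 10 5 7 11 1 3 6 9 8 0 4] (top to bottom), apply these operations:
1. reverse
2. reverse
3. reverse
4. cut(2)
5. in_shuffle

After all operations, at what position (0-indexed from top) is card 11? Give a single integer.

Answer: 11

Derivation:
After op 1 (reverse): [4 0 8 9 6 3 1 11 7 5 10 2]
After op 2 (reverse): [2 10 5 7 11 1 3 6 9 8 0 4]
After op 3 (reverse): [4 0 8 9 6 3 1 11 7 5 10 2]
After op 4 (cut(2)): [8 9 6 3 1 11 7 5 10 2 4 0]
After op 5 (in_shuffle): [7 8 5 9 10 6 2 3 4 1 0 11]
Card 11 is at position 11.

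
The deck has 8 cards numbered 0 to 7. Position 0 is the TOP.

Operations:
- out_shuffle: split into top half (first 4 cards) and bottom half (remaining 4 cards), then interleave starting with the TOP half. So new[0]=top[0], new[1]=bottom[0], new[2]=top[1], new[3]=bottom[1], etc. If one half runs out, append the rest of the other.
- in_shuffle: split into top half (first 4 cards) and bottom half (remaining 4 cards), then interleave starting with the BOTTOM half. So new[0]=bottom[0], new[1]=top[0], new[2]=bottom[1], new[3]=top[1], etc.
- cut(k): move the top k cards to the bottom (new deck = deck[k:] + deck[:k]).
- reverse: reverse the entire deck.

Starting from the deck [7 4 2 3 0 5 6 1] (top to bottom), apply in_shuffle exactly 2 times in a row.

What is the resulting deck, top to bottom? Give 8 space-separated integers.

After op 1 (in_shuffle): [0 7 5 4 6 2 1 3]
After op 2 (in_shuffle): [6 0 2 7 1 5 3 4]

Answer: 6 0 2 7 1 5 3 4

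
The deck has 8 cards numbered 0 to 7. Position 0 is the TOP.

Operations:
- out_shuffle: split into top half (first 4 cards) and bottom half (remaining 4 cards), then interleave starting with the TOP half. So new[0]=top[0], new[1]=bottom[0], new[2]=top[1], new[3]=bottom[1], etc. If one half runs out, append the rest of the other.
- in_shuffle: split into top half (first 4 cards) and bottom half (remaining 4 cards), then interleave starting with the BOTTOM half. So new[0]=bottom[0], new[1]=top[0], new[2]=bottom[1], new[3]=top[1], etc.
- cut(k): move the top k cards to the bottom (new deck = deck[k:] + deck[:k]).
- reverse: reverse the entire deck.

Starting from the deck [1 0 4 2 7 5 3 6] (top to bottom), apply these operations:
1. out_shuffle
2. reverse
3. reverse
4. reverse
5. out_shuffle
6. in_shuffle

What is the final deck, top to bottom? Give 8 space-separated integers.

Answer: 3 6 7 5 4 2 1 0

Derivation:
After op 1 (out_shuffle): [1 7 0 5 4 3 2 6]
After op 2 (reverse): [6 2 3 4 5 0 7 1]
After op 3 (reverse): [1 7 0 5 4 3 2 6]
After op 4 (reverse): [6 2 3 4 5 0 7 1]
After op 5 (out_shuffle): [6 5 2 0 3 7 4 1]
After op 6 (in_shuffle): [3 6 7 5 4 2 1 0]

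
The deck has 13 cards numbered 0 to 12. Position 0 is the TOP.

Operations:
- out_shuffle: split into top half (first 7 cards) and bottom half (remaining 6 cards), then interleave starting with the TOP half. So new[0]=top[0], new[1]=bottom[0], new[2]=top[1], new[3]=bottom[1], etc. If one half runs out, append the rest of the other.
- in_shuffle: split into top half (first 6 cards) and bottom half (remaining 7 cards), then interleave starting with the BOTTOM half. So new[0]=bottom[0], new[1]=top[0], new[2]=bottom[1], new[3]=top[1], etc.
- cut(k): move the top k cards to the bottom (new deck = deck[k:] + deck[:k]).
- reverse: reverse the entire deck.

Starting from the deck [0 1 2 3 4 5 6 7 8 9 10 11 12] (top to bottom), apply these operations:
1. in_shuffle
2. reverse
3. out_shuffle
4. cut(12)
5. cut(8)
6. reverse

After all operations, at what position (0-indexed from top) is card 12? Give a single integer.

After op 1 (in_shuffle): [6 0 7 1 8 2 9 3 10 4 11 5 12]
After op 2 (reverse): [12 5 11 4 10 3 9 2 8 1 7 0 6]
After op 3 (out_shuffle): [12 2 5 8 11 1 4 7 10 0 3 6 9]
After op 4 (cut(12)): [9 12 2 5 8 11 1 4 7 10 0 3 6]
After op 5 (cut(8)): [7 10 0 3 6 9 12 2 5 8 11 1 4]
After op 6 (reverse): [4 1 11 8 5 2 12 9 6 3 0 10 7]
Card 12 is at position 6.

Answer: 6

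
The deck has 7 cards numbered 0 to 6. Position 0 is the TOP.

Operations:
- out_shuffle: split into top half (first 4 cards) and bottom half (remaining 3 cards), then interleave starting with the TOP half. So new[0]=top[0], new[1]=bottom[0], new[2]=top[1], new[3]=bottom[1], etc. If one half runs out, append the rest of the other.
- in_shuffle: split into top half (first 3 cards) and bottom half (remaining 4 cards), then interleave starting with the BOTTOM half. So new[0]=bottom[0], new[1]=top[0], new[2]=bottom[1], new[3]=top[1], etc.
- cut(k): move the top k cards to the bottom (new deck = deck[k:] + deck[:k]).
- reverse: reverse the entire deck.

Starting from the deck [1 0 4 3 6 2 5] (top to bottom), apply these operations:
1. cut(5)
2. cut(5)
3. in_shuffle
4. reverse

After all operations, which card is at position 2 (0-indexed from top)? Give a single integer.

Answer: 0

Derivation:
After op 1 (cut(5)): [2 5 1 0 4 3 6]
After op 2 (cut(5)): [3 6 2 5 1 0 4]
After op 3 (in_shuffle): [5 3 1 6 0 2 4]
After op 4 (reverse): [4 2 0 6 1 3 5]
Position 2: card 0.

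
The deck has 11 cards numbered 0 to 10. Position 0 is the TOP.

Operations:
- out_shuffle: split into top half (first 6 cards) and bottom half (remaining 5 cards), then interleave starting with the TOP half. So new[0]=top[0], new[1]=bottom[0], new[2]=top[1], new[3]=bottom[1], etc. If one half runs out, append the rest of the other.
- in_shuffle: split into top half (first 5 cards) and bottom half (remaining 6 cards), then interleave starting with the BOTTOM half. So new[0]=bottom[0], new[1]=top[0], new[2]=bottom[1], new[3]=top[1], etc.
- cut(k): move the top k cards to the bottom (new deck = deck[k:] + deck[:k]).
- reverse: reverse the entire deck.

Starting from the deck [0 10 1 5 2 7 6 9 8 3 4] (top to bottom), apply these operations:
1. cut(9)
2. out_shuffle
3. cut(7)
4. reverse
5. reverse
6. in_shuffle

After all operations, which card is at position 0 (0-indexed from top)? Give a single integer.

Answer: 2

Derivation:
After op 1 (cut(9)): [3 4 0 10 1 5 2 7 6 9 8]
After op 2 (out_shuffle): [3 2 4 7 0 6 10 9 1 8 5]
After op 3 (cut(7)): [9 1 8 5 3 2 4 7 0 6 10]
After op 4 (reverse): [10 6 0 7 4 2 3 5 8 1 9]
After op 5 (reverse): [9 1 8 5 3 2 4 7 0 6 10]
After op 6 (in_shuffle): [2 9 4 1 7 8 0 5 6 3 10]
Position 0: card 2.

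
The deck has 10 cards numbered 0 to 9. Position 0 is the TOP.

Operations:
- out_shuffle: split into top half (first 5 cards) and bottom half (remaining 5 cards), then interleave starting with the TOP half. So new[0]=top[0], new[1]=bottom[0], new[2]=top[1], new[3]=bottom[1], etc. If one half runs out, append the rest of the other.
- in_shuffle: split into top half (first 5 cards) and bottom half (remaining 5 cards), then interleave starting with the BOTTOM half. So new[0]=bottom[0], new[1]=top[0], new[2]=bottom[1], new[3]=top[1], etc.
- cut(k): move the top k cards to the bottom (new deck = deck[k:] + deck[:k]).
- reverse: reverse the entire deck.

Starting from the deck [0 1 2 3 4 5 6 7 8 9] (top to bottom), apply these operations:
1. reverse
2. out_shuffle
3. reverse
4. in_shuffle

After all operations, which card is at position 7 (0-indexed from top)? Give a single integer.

Answer: 6

Derivation:
After op 1 (reverse): [9 8 7 6 5 4 3 2 1 0]
After op 2 (out_shuffle): [9 4 8 3 7 2 6 1 5 0]
After op 3 (reverse): [0 5 1 6 2 7 3 8 4 9]
After op 4 (in_shuffle): [7 0 3 5 8 1 4 6 9 2]
Position 7: card 6.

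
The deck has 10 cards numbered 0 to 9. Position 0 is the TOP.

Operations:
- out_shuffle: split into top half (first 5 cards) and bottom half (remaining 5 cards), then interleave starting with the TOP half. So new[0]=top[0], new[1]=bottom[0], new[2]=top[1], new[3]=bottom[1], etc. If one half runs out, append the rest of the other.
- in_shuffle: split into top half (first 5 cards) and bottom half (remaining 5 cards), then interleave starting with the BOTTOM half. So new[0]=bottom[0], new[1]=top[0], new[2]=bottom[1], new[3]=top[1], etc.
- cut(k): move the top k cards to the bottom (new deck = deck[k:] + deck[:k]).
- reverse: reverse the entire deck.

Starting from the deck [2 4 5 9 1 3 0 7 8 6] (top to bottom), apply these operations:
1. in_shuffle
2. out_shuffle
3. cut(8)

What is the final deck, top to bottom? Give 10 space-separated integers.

After op 1 (in_shuffle): [3 2 0 4 7 5 8 9 6 1]
After op 2 (out_shuffle): [3 5 2 8 0 9 4 6 7 1]
After op 3 (cut(8)): [7 1 3 5 2 8 0 9 4 6]

Answer: 7 1 3 5 2 8 0 9 4 6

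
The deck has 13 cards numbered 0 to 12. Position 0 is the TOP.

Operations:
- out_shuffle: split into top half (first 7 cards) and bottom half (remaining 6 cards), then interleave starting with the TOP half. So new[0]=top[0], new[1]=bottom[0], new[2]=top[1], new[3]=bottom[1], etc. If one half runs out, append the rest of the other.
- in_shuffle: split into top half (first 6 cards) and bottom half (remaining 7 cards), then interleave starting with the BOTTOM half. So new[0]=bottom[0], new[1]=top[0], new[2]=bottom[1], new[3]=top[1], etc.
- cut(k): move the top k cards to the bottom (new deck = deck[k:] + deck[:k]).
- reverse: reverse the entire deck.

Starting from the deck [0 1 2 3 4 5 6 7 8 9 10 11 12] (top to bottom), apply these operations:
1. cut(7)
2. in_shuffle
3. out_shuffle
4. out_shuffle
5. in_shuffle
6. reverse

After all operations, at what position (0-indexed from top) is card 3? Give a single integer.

After op 1 (cut(7)): [7 8 9 10 11 12 0 1 2 3 4 5 6]
After op 2 (in_shuffle): [0 7 1 8 2 9 3 10 4 11 5 12 6]
After op 3 (out_shuffle): [0 10 7 4 1 11 8 5 2 12 9 6 3]
After op 4 (out_shuffle): [0 5 10 2 7 12 4 9 1 6 11 3 8]
After op 5 (in_shuffle): [4 0 9 5 1 10 6 2 11 7 3 12 8]
After op 6 (reverse): [8 12 3 7 11 2 6 10 1 5 9 0 4]
Card 3 is at position 2.

Answer: 2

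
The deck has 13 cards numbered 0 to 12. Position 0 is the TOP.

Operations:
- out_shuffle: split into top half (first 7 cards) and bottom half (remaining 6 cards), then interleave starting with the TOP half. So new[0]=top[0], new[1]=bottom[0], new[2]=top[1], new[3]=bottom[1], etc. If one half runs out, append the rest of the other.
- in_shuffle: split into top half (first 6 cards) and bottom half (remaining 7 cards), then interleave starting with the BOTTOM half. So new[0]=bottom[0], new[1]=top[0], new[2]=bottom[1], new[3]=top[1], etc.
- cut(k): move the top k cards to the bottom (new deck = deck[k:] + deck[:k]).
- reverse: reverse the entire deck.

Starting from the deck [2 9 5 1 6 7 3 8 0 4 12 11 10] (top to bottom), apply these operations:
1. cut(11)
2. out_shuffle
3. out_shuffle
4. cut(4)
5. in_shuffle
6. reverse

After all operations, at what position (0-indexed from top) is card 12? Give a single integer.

Answer: 1

Derivation:
After op 1 (cut(11)): [11 10 2 9 5 1 6 7 3 8 0 4 12]
After op 2 (out_shuffle): [11 7 10 3 2 8 9 0 5 4 1 12 6]
After op 3 (out_shuffle): [11 0 7 5 10 4 3 1 2 12 8 6 9]
After op 4 (cut(4)): [10 4 3 1 2 12 8 6 9 11 0 7 5]
After op 5 (in_shuffle): [8 10 6 4 9 3 11 1 0 2 7 12 5]
After op 6 (reverse): [5 12 7 2 0 1 11 3 9 4 6 10 8]
Card 12 is at position 1.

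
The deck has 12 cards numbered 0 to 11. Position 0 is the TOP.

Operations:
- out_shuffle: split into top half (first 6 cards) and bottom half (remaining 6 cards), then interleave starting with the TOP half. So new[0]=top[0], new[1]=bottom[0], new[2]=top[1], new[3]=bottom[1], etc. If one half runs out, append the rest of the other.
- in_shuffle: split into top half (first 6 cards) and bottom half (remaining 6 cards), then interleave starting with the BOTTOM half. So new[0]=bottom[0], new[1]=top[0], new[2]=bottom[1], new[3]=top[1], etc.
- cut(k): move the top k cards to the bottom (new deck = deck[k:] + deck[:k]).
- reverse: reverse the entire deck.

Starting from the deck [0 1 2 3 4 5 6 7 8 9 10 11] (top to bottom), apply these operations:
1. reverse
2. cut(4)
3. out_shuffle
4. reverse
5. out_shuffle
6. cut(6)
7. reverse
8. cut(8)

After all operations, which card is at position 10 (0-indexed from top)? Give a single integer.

After op 1 (reverse): [11 10 9 8 7 6 5 4 3 2 1 0]
After op 2 (cut(4)): [7 6 5 4 3 2 1 0 11 10 9 8]
After op 3 (out_shuffle): [7 1 6 0 5 11 4 10 3 9 2 8]
After op 4 (reverse): [8 2 9 3 10 4 11 5 0 6 1 7]
After op 5 (out_shuffle): [8 11 2 5 9 0 3 6 10 1 4 7]
After op 6 (cut(6)): [3 6 10 1 4 7 8 11 2 5 9 0]
After op 7 (reverse): [0 9 5 2 11 8 7 4 1 10 6 3]
After op 8 (cut(8)): [1 10 6 3 0 9 5 2 11 8 7 4]
Position 10: card 7.

Answer: 7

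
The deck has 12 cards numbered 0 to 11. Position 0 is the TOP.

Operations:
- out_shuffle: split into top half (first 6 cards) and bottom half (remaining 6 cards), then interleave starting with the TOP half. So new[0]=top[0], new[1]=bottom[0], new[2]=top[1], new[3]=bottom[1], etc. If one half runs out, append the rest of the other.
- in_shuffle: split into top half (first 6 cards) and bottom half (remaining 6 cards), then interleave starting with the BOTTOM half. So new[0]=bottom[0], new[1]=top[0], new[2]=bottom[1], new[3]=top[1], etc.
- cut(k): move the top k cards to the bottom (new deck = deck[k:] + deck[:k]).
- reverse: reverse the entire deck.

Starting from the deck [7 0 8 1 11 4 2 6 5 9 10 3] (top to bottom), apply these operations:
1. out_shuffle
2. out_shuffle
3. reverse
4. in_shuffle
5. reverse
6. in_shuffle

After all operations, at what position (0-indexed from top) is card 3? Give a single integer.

After op 1 (out_shuffle): [7 2 0 6 8 5 1 9 11 10 4 3]
After op 2 (out_shuffle): [7 1 2 9 0 11 6 10 8 4 5 3]
After op 3 (reverse): [3 5 4 8 10 6 11 0 9 2 1 7]
After op 4 (in_shuffle): [11 3 0 5 9 4 2 8 1 10 7 6]
After op 5 (reverse): [6 7 10 1 8 2 4 9 5 0 3 11]
After op 6 (in_shuffle): [4 6 9 7 5 10 0 1 3 8 11 2]
Card 3 is at position 8.

Answer: 8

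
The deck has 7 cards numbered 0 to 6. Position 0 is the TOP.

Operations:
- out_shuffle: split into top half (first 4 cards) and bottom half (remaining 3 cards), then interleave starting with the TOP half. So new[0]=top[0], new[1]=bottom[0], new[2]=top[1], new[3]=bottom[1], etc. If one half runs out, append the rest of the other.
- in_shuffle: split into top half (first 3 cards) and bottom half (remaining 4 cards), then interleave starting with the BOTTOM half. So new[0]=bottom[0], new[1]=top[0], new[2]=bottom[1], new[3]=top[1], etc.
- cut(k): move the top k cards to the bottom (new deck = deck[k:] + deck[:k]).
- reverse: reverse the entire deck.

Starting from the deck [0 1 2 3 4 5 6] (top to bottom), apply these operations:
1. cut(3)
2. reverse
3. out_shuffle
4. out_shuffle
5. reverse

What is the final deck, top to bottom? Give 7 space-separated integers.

Answer: 4 6 1 3 5 0 2

Derivation:
After op 1 (cut(3)): [3 4 5 6 0 1 2]
After op 2 (reverse): [2 1 0 6 5 4 3]
After op 3 (out_shuffle): [2 5 1 4 0 3 6]
After op 4 (out_shuffle): [2 0 5 3 1 6 4]
After op 5 (reverse): [4 6 1 3 5 0 2]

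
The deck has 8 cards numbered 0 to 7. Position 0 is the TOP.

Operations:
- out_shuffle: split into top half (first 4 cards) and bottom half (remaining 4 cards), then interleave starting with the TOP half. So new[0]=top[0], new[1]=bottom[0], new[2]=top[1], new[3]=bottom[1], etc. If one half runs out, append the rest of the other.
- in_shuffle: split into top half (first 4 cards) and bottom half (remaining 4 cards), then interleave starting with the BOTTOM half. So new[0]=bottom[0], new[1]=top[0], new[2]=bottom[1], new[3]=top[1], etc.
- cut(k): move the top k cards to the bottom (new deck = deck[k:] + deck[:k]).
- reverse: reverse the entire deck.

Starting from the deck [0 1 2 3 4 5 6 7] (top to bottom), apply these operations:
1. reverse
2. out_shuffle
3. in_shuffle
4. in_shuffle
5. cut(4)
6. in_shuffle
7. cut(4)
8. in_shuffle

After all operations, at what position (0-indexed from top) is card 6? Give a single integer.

After op 1 (reverse): [7 6 5 4 3 2 1 0]
After op 2 (out_shuffle): [7 3 6 2 5 1 4 0]
After op 3 (in_shuffle): [5 7 1 3 4 6 0 2]
After op 4 (in_shuffle): [4 5 6 7 0 1 2 3]
After op 5 (cut(4)): [0 1 2 3 4 5 6 7]
After op 6 (in_shuffle): [4 0 5 1 6 2 7 3]
After op 7 (cut(4)): [6 2 7 3 4 0 5 1]
After op 8 (in_shuffle): [4 6 0 2 5 7 1 3]
Card 6 is at position 1.

Answer: 1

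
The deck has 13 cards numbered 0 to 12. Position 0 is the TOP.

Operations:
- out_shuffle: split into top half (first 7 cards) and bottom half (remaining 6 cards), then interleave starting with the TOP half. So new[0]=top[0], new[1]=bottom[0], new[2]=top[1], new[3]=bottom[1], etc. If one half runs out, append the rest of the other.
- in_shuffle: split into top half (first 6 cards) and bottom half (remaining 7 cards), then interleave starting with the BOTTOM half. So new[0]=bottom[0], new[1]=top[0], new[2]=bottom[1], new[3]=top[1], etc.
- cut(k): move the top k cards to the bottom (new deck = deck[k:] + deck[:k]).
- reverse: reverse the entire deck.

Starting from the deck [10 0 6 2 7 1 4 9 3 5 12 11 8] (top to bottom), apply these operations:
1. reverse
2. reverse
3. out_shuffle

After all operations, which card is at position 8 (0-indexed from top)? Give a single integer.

After op 1 (reverse): [8 11 12 5 3 9 4 1 7 2 6 0 10]
After op 2 (reverse): [10 0 6 2 7 1 4 9 3 5 12 11 8]
After op 3 (out_shuffle): [10 9 0 3 6 5 2 12 7 11 1 8 4]
Position 8: card 7.

Answer: 7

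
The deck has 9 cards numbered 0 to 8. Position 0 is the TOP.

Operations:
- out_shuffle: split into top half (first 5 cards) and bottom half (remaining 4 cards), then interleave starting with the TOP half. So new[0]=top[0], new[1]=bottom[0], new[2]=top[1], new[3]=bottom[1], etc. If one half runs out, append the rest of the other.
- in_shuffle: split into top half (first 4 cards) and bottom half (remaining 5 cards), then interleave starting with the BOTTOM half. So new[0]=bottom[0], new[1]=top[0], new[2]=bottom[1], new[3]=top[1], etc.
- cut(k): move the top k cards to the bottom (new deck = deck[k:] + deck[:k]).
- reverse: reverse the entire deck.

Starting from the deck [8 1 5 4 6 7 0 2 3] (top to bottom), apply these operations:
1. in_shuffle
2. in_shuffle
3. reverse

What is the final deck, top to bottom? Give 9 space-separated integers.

After op 1 (in_shuffle): [6 8 7 1 0 5 2 4 3]
After op 2 (in_shuffle): [0 6 5 8 2 7 4 1 3]
After op 3 (reverse): [3 1 4 7 2 8 5 6 0]

Answer: 3 1 4 7 2 8 5 6 0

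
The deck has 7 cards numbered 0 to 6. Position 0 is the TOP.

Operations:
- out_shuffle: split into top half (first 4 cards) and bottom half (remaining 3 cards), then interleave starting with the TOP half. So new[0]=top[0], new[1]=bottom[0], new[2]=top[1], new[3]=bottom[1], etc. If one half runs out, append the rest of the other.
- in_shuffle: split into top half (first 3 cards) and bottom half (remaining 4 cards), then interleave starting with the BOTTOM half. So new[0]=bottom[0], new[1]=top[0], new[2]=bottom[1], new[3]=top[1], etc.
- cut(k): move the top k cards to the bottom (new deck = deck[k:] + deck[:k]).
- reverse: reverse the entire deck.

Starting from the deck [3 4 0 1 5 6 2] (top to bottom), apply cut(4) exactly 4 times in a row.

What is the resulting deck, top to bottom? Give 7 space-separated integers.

Answer: 0 1 5 6 2 3 4

Derivation:
After op 1 (cut(4)): [5 6 2 3 4 0 1]
After op 2 (cut(4)): [4 0 1 5 6 2 3]
After op 3 (cut(4)): [6 2 3 4 0 1 5]
After op 4 (cut(4)): [0 1 5 6 2 3 4]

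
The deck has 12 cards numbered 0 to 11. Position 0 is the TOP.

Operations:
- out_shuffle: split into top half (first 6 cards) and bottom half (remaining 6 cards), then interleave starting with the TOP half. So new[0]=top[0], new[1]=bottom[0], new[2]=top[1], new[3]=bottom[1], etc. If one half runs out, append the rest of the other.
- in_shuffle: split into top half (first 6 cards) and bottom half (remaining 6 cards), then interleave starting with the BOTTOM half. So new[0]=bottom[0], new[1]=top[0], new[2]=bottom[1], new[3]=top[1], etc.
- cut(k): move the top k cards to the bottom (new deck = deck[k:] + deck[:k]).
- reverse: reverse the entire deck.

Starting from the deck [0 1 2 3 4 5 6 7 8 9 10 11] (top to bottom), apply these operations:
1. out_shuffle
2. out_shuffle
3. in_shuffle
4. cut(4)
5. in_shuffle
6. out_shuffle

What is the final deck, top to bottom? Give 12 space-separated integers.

Answer: 11 0 2 9 4 10 6 8 7 3 5 1

Derivation:
After op 1 (out_shuffle): [0 6 1 7 2 8 3 9 4 10 5 11]
After op 2 (out_shuffle): [0 3 6 9 1 4 7 10 2 5 8 11]
After op 3 (in_shuffle): [7 0 10 3 2 6 5 9 8 1 11 4]
After op 4 (cut(4)): [2 6 5 9 8 1 11 4 7 0 10 3]
After op 5 (in_shuffle): [11 2 4 6 7 5 0 9 10 8 3 1]
After op 6 (out_shuffle): [11 0 2 9 4 10 6 8 7 3 5 1]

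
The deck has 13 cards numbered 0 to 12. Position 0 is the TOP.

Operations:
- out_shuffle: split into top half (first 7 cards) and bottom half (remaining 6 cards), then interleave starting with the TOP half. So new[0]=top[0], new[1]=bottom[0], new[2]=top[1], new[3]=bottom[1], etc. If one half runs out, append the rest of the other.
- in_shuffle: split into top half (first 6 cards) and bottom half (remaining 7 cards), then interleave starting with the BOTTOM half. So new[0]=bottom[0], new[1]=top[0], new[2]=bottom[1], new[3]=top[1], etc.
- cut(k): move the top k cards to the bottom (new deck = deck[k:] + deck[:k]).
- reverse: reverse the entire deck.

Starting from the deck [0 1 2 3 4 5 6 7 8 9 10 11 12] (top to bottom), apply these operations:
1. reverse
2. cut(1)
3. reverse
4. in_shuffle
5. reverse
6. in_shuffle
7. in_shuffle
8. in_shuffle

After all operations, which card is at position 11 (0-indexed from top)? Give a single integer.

Answer: 1

Derivation:
After op 1 (reverse): [12 11 10 9 8 7 6 5 4 3 2 1 0]
After op 2 (cut(1)): [11 10 9 8 7 6 5 4 3 2 1 0 12]
After op 3 (reverse): [12 0 1 2 3 4 5 6 7 8 9 10 11]
After op 4 (in_shuffle): [5 12 6 0 7 1 8 2 9 3 10 4 11]
After op 5 (reverse): [11 4 10 3 9 2 8 1 7 0 6 12 5]
After op 6 (in_shuffle): [8 11 1 4 7 10 0 3 6 9 12 2 5]
After op 7 (in_shuffle): [0 8 3 11 6 1 9 4 12 7 2 10 5]
After op 8 (in_shuffle): [9 0 4 8 12 3 7 11 2 6 10 1 5]
Position 11: card 1.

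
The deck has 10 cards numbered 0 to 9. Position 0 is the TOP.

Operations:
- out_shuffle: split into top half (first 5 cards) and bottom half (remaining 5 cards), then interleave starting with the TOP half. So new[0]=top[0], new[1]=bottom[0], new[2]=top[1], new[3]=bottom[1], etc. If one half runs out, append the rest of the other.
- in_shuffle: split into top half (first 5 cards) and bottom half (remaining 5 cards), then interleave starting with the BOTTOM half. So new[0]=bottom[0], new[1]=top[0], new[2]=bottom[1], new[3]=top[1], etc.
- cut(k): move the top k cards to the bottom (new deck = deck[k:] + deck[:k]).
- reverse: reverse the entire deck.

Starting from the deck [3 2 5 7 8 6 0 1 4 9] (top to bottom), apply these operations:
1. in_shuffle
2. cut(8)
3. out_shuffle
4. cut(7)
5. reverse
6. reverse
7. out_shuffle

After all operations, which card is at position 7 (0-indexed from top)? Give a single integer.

Answer: 5

Derivation:
After op 1 (in_shuffle): [6 3 0 2 1 5 4 7 9 8]
After op 2 (cut(8)): [9 8 6 3 0 2 1 5 4 7]
After op 3 (out_shuffle): [9 2 8 1 6 5 3 4 0 7]
After op 4 (cut(7)): [4 0 7 9 2 8 1 6 5 3]
After op 5 (reverse): [3 5 6 1 8 2 9 7 0 4]
After op 6 (reverse): [4 0 7 9 2 8 1 6 5 3]
After op 7 (out_shuffle): [4 8 0 1 7 6 9 5 2 3]
Position 7: card 5.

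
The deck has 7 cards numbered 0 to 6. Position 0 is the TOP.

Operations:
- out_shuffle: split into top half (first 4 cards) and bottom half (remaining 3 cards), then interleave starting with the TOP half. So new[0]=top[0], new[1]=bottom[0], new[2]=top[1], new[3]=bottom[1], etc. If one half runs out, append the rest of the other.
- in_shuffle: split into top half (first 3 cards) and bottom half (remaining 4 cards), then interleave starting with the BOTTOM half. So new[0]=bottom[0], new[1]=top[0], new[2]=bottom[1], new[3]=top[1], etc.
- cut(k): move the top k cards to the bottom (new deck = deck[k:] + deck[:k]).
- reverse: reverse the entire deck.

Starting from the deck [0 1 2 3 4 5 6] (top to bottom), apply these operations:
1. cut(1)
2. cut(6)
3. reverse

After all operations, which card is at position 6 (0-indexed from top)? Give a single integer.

Answer: 0

Derivation:
After op 1 (cut(1)): [1 2 3 4 5 6 0]
After op 2 (cut(6)): [0 1 2 3 4 5 6]
After op 3 (reverse): [6 5 4 3 2 1 0]
Position 6: card 0.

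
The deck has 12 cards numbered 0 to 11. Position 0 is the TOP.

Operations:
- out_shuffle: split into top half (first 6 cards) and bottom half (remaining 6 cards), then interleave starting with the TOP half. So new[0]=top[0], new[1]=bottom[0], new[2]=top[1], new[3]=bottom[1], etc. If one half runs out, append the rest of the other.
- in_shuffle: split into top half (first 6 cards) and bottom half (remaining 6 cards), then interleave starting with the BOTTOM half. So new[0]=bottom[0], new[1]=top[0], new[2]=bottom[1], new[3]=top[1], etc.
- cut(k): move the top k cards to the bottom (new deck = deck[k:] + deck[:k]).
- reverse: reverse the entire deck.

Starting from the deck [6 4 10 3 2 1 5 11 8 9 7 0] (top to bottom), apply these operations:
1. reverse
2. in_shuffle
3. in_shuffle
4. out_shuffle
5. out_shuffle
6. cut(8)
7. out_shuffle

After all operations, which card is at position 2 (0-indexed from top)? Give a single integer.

Answer: 2

Derivation:
After op 1 (reverse): [0 7 9 8 11 5 1 2 3 10 4 6]
After op 2 (in_shuffle): [1 0 2 7 3 9 10 8 4 11 6 5]
After op 3 (in_shuffle): [10 1 8 0 4 2 11 7 6 3 5 9]
After op 4 (out_shuffle): [10 11 1 7 8 6 0 3 4 5 2 9]
After op 5 (out_shuffle): [10 0 11 3 1 4 7 5 8 2 6 9]
After op 6 (cut(8)): [8 2 6 9 10 0 11 3 1 4 7 5]
After op 7 (out_shuffle): [8 11 2 3 6 1 9 4 10 7 0 5]
Position 2: card 2.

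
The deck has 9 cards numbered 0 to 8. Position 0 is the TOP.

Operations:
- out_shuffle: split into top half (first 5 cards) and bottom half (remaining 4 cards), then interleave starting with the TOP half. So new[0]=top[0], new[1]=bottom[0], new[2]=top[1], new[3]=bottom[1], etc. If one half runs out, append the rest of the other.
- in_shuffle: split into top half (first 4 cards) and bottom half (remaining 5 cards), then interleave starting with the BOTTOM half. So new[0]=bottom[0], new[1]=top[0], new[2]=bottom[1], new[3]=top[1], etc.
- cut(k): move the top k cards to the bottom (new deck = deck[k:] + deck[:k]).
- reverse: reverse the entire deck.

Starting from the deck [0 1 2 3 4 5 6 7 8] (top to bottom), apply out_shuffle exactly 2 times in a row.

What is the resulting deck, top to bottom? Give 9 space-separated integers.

After op 1 (out_shuffle): [0 5 1 6 2 7 3 8 4]
After op 2 (out_shuffle): [0 7 5 3 1 8 6 4 2]

Answer: 0 7 5 3 1 8 6 4 2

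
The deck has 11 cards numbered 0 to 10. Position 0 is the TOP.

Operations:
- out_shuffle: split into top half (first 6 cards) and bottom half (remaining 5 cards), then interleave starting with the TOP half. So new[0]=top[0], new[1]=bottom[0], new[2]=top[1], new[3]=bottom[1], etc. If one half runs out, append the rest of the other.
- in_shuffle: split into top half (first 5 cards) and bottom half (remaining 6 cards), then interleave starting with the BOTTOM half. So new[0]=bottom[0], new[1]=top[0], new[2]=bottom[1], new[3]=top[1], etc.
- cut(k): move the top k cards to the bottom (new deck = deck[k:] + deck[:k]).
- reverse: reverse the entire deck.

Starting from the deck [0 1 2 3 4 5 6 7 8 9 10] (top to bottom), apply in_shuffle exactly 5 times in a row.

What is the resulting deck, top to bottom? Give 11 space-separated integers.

After op 1 (in_shuffle): [5 0 6 1 7 2 8 3 9 4 10]
After op 2 (in_shuffle): [2 5 8 0 3 6 9 1 4 7 10]
After op 3 (in_shuffle): [6 2 9 5 1 8 4 0 7 3 10]
After op 4 (in_shuffle): [8 6 4 2 0 9 7 5 3 1 10]
After op 5 (in_shuffle): [9 8 7 6 5 4 3 2 1 0 10]

Answer: 9 8 7 6 5 4 3 2 1 0 10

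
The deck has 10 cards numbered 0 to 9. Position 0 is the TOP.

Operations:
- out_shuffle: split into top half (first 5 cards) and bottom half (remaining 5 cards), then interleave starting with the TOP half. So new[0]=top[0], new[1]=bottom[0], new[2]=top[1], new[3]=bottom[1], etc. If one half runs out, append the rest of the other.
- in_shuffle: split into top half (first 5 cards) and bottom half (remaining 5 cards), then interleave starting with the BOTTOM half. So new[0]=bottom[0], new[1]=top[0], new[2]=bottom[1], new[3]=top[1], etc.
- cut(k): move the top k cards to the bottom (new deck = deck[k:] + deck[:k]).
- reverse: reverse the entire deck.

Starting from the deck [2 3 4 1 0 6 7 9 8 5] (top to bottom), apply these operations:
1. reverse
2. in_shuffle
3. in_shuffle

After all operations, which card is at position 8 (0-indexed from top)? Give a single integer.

After op 1 (reverse): [5 8 9 7 6 0 1 4 3 2]
After op 2 (in_shuffle): [0 5 1 8 4 9 3 7 2 6]
After op 3 (in_shuffle): [9 0 3 5 7 1 2 8 6 4]
Position 8: card 6.

Answer: 6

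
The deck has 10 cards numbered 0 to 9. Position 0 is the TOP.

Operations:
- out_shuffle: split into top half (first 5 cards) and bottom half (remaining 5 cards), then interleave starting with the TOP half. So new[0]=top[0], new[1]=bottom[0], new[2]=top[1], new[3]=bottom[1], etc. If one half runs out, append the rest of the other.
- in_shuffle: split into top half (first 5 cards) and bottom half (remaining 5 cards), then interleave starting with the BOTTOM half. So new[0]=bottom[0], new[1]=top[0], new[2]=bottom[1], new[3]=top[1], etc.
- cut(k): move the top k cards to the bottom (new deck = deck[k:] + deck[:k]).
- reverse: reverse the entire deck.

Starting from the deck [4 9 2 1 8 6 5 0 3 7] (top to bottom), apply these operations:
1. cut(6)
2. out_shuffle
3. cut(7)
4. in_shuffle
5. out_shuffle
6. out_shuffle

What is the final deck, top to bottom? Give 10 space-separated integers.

Answer: 0 5 6 4 8 7 1 3 2 9

Derivation:
After op 1 (cut(6)): [5 0 3 7 4 9 2 1 8 6]
After op 2 (out_shuffle): [5 9 0 2 3 1 7 8 4 6]
After op 3 (cut(7)): [8 4 6 5 9 0 2 3 1 7]
After op 4 (in_shuffle): [0 8 2 4 3 6 1 5 7 9]
After op 5 (out_shuffle): [0 6 8 1 2 5 4 7 3 9]
After op 6 (out_shuffle): [0 5 6 4 8 7 1 3 2 9]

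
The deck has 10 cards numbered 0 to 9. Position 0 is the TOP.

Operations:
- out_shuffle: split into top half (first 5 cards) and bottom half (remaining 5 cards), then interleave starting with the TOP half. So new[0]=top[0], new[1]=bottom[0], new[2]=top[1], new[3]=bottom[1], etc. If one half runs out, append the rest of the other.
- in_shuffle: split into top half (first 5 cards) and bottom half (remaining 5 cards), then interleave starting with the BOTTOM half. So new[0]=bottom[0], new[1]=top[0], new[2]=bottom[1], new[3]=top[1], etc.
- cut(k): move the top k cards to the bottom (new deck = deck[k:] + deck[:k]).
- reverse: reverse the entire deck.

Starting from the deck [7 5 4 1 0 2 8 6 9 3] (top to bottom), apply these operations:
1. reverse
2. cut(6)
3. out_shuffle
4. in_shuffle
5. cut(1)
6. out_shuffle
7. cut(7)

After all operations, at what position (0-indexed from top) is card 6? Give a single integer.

After op 1 (reverse): [3 9 6 8 2 0 1 4 5 7]
After op 2 (cut(6)): [1 4 5 7 3 9 6 8 2 0]
After op 3 (out_shuffle): [1 9 4 6 5 8 7 2 3 0]
After op 4 (in_shuffle): [8 1 7 9 2 4 3 6 0 5]
After op 5 (cut(1)): [1 7 9 2 4 3 6 0 5 8]
After op 6 (out_shuffle): [1 3 7 6 9 0 2 5 4 8]
After op 7 (cut(7)): [5 4 8 1 3 7 6 9 0 2]
Card 6 is at position 6.

Answer: 6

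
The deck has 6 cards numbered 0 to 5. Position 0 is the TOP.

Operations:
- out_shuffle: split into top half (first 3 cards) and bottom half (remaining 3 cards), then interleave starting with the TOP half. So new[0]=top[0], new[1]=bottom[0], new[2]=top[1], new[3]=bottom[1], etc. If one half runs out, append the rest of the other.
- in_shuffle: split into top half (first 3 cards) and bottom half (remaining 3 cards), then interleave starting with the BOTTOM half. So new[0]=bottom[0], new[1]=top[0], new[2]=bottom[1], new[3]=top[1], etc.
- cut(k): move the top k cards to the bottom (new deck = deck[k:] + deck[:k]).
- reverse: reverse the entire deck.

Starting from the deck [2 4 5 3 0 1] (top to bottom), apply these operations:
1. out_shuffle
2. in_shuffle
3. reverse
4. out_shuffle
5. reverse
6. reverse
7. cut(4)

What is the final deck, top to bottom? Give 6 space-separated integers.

After op 1 (out_shuffle): [2 3 4 0 5 1]
After op 2 (in_shuffle): [0 2 5 3 1 4]
After op 3 (reverse): [4 1 3 5 2 0]
After op 4 (out_shuffle): [4 5 1 2 3 0]
After op 5 (reverse): [0 3 2 1 5 4]
After op 6 (reverse): [4 5 1 2 3 0]
After op 7 (cut(4)): [3 0 4 5 1 2]

Answer: 3 0 4 5 1 2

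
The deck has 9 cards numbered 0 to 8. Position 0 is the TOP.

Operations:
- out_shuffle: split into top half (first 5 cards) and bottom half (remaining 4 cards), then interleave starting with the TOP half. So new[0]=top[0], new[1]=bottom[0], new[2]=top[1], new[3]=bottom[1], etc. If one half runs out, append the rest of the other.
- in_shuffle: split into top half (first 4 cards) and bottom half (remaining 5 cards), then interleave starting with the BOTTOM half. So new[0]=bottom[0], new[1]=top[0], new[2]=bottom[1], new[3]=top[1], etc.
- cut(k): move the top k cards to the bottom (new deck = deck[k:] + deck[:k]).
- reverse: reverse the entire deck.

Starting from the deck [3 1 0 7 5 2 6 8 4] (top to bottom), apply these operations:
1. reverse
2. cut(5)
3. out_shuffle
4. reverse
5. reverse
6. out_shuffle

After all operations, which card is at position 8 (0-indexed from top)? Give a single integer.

Answer: 1

Derivation:
After op 1 (reverse): [4 8 6 2 5 7 0 1 3]
After op 2 (cut(5)): [7 0 1 3 4 8 6 2 5]
After op 3 (out_shuffle): [7 8 0 6 1 2 3 5 4]
After op 4 (reverse): [4 5 3 2 1 6 0 8 7]
After op 5 (reverse): [7 8 0 6 1 2 3 5 4]
After op 6 (out_shuffle): [7 2 8 3 0 5 6 4 1]
Position 8: card 1.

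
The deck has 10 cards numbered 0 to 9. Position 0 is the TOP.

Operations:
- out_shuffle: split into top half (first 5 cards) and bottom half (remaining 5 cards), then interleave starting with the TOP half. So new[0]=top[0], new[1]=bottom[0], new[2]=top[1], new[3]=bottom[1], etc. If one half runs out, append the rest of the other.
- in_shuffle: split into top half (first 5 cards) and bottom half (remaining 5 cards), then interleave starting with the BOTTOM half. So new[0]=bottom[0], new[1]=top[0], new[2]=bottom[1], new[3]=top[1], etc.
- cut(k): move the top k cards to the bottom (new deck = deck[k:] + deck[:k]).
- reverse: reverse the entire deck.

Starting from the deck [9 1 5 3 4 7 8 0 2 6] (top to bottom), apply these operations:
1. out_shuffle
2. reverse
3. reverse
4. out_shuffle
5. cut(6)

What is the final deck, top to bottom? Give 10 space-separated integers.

Answer: 8 4 5 6 9 0 7 3 1 2

Derivation:
After op 1 (out_shuffle): [9 7 1 8 5 0 3 2 4 6]
After op 2 (reverse): [6 4 2 3 0 5 8 1 7 9]
After op 3 (reverse): [9 7 1 8 5 0 3 2 4 6]
After op 4 (out_shuffle): [9 0 7 3 1 2 8 4 5 6]
After op 5 (cut(6)): [8 4 5 6 9 0 7 3 1 2]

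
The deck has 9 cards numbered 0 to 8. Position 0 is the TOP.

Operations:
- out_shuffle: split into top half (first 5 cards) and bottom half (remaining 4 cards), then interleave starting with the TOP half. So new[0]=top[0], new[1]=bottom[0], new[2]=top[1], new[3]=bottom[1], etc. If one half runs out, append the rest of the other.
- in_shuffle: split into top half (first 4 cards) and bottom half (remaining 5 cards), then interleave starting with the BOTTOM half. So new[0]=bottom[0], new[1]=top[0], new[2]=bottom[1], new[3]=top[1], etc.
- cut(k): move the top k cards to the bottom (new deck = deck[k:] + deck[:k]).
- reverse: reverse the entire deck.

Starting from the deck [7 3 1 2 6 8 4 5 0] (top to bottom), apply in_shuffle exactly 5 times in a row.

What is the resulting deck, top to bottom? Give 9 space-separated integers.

After op 1 (in_shuffle): [6 7 8 3 4 1 5 2 0]
After op 2 (in_shuffle): [4 6 1 7 5 8 2 3 0]
After op 3 (in_shuffle): [5 4 8 6 2 1 3 7 0]
After op 4 (in_shuffle): [2 5 1 4 3 8 7 6 0]
After op 5 (in_shuffle): [3 2 8 5 7 1 6 4 0]

Answer: 3 2 8 5 7 1 6 4 0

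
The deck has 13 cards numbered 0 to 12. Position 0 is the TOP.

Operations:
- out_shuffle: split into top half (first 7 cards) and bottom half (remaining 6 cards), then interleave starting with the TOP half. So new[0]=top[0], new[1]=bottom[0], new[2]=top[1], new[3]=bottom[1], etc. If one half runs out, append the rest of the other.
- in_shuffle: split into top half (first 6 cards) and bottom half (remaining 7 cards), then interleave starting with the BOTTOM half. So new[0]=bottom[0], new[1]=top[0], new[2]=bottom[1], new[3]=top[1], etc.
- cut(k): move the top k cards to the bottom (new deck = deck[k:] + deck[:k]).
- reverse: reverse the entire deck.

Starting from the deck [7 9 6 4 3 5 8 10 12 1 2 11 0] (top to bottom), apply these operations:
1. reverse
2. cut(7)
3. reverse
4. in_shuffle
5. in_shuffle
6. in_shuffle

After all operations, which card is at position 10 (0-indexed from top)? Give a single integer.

Answer: 12

Derivation:
After op 1 (reverse): [0 11 2 1 12 10 8 5 3 4 6 9 7]
After op 2 (cut(7)): [5 3 4 6 9 7 0 11 2 1 12 10 8]
After op 3 (reverse): [8 10 12 1 2 11 0 7 9 6 4 3 5]
After op 4 (in_shuffle): [0 8 7 10 9 12 6 1 4 2 3 11 5]
After op 5 (in_shuffle): [6 0 1 8 4 7 2 10 3 9 11 12 5]
After op 6 (in_shuffle): [2 6 10 0 3 1 9 8 11 4 12 7 5]
Position 10: card 12.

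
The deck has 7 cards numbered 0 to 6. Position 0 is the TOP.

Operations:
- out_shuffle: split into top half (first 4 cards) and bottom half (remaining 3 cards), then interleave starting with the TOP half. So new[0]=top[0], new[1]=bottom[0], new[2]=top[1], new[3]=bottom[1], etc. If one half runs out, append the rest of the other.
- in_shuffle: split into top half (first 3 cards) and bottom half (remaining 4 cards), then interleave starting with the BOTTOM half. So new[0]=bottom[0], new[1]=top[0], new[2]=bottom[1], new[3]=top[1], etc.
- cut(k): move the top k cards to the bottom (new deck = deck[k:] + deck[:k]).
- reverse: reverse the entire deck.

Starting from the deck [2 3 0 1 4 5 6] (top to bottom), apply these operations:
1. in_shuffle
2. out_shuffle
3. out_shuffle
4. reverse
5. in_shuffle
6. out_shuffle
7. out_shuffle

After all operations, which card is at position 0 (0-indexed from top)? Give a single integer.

After op 1 (in_shuffle): [1 2 4 3 5 0 6]
After op 2 (out_shuffle): [1 5 2 0 4 6 3]
After op 3 (out_shuffle): [1 4 5 6 2 3 0]
After op 4 (reverse): [0 3 2 6 5 4 1]
After op 5 (in_shuffle): [6 0 5 3 4 2 1]
After op 6 (out_shuffle): [6 4 0 2 5 1 3]
After op 7 (out_shuffle): [6 5 4 1 0 3 2]
Position 0: card 6.

Answer: 6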